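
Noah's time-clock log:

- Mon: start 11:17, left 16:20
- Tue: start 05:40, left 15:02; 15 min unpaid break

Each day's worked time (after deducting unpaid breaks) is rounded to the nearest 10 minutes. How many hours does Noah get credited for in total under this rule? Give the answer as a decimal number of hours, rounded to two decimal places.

14.17 hours

Mon: 11:17–16:20 = 5 h 3 min → rounds to 5 h 0 min
Tue: 05:40–15:02 = 9 h 22 min − 15 min = 9 h 7 min → rounds to 9 h 10 min
Total credited: 14 h 10 min.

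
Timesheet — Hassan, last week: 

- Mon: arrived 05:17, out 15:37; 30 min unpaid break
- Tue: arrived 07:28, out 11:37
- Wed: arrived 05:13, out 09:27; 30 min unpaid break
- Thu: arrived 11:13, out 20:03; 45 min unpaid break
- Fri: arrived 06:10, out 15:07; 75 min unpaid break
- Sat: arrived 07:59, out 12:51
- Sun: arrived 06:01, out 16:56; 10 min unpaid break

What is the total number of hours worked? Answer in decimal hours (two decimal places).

49.12 hours

Mon: 05:17–15:37 = 10 h 20 min; less 30 min break → 9 h 50 min
Tue: 07:28–11:37 = 4 h 9 min
Wed: 05:13–09:27 = 4 h 14 min; less 30 min break → 3 h 44 min
Thu: 11:13–20:03 = 8 h 50 min; less 45 min break → 8 h 5 min
Fri: 06:10–15:07 = 8 h 57 min; less 75 min break → 7 h 42 min
Sat: 07:59–12:51 = 4 h 52 min
Sun: 06:01–16:56 = 10 h 55 min; less 10 min break → 10 h 45 min
Total: 9 h 50 min + 4 h 9 min + 3 h 44 min + 8 h 5 min + 7 h 42 min + 4 h 52 min + 10 h 45 min = 49 h 7 min.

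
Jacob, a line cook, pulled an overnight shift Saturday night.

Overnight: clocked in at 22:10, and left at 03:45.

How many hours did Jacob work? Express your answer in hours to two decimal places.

Overnight: 22:10 → midnight = 1 h 50 min; midnight → 03:45 = 3 h 45 min; span 5 h 35 min

5.58 hours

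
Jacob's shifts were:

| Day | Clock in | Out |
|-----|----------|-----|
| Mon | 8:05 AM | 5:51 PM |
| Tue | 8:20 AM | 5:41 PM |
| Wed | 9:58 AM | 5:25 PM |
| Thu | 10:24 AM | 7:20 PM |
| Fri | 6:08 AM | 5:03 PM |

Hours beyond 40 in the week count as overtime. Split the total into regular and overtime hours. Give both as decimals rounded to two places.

Mon: 8:05 AM–5:51 PM = 9 h 46 min
Tue: 8:20 AM–5:41 PM = 9 h 21 min
Wed: 9:58 AM–5:25 PM = 7 h 27 min
Thu: 10:24 AM–7:20 PM = 8 h 56 min
Fri: 6:08 AM–5:03 PM = 10 h 55 min
Total worked: 46 h 25 min = 46.42 h.
Threshold 40 h → overtime 6 h 25 min, regular 40 h 0 min.

Regular 40.00 hours, overtime 6.42 hours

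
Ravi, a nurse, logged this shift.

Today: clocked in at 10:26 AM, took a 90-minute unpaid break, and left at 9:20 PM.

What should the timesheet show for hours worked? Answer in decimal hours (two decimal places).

Today: 10:26 AM–9:20 PM = 10 h 54 min; less 90 min break → 9 h 24 min

9.40 hours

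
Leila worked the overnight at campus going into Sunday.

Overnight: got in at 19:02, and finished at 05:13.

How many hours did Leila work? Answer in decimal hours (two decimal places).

Overnight: 19:02 → midnight = 4 h 58 min; midnight → 05:13 = 5 h 13 min; span 10 h 11 min

10.18 hours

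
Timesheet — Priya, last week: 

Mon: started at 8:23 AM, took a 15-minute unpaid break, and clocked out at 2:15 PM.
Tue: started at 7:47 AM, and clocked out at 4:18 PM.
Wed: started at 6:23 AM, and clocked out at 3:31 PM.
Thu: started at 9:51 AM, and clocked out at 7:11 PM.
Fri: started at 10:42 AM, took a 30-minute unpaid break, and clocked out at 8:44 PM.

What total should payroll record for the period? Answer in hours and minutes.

Mon: 8:23 AM–2:15 PM = 5 h 52 min; less 15 min break → 5 h 37 min
Tue: 7:47 AM–4:18 PM = 8 h 31 min
Wed: 6:23 AM–3:31 PM = 9 h 8 min
Thu: 9:51 AM–7:11 PM = 9 h 20 min
Fri: 10:42 AM–8:44 PM = 10 h 2 min; less 30 min break → 9 h 32 min
Total: 5 h 37 min + 8 h 31 min + 9 h 8 min + 9 h 20 min + 9 h 32 min = 42 h 8 min.

42 h 8 min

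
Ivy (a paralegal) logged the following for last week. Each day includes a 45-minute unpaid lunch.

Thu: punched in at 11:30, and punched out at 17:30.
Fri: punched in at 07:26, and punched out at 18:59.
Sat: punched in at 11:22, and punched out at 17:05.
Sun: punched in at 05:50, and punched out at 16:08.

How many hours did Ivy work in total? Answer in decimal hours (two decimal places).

Thu: 11:30–17:30 = 6 h 0 min; less 45 min break → 5 h 15 min
Fri: 07:26–18:59 = 11 h 33 min; less 45 min break → 10 h 48 min
Sat: 11:22–17:05 = 5 h 43 min; less 45 min break → 4 h 58 min
Sun: 05:50–16:08 = 10 h 18 min; less 45 min break → 9 h 33 min
Total: 5 h 15 min + 10 h 48 min + 4 h 58 min + 9 h 33 min = 30 h 34 min.

30.57 hours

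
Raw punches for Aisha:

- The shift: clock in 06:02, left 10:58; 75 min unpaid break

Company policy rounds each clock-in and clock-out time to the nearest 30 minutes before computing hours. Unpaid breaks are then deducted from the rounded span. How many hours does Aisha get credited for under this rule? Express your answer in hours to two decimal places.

The shift: in 06:02→06:00, out 10:58→11:00; 5 h 0 min − 75 min = 3 h 45 min

3.75 hours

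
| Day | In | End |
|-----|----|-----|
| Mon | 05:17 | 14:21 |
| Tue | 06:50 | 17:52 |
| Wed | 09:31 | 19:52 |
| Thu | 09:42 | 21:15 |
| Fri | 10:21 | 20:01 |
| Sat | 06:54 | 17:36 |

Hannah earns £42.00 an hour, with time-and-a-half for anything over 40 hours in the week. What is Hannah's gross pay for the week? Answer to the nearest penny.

£3089.10

Mon: 05:17–14:21 = 9 h 4 min
Tue: 06:50–17:52 = 11 h 2 min
Wed: 09:31–19:52 = 10 h 21 min
Thu: 09:42–21:15 = 11 h 33 min
Fri: 10:21–20:01 = 9 h 40 min
Sat: 06:54–17:36 = 10 h 42 min
Total worked: 62 h 22 min = 3742 min.
Regular 40 h 0 min = 2400 min at £42.00/h; overtime 22 h 22 min = 1342 min at £63.00/h.
Pay = (2400 × £42.00 + 1342 × £63.00) ÷ 60 = £3089.10.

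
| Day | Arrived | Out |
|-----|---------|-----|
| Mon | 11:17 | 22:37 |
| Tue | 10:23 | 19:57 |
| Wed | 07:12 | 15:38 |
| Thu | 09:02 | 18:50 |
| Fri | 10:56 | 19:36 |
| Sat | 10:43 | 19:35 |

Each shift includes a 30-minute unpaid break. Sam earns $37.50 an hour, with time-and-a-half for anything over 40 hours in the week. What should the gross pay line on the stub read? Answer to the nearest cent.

Mon: 11:17–22:37 = 11 h 20 min; less 30 min break → 10 h 50 min
Tue: 10:23–19:57 = 9 h 34 min; less 30 min break → 9 h 4 min
Wed: 07:12–15:38 = 8 h 26 min; less 30 min break → 7 h 56 min
Thu: 09:02–18:50 = 9 h 48 min; less 30 min break → 9 h 18 min
Fri: 10:56–19:36 = 8 h 40 min; less 30 min break → 8 h 10 min
Sat: 10:43–19:35 = 8 h 52 min; less 30 min break → 8 h 22 min
Total worked: 53 h 40 min = 3220 min.
Regular 40 h 0 min = 2400 min at $37.50/h; overtime 13 h 40 min = 820 min at $56.25/h.
Pay = (2400 × $37.50 + 820 × $56.25) ÷ 60 = $2268.75.

$2268.75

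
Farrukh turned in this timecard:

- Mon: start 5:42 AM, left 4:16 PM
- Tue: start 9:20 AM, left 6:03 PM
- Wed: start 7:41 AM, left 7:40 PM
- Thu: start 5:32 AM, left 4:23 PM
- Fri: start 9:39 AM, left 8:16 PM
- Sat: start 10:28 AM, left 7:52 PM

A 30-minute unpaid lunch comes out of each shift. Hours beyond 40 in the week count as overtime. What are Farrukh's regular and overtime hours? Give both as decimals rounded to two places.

Regular 40.00 hours, overtime 19.13 hours

Mon: 5:42 AM–4:16 PM = 10 h 34 min; less 30 min break → 10 h 4 min
Tue: 9:20 AM–6:03 PM = 8 h 43 min; less 30 min break → 8 h 13 min
Wed: 7:41 AM–7:40 PM = 11 h 59 min; less 30 min break → 11 h 29 min
Thu: 5:32 AM–4:23 PM = 10 h 51 min; less 30 min break → 10 h 21 min
Fri: 9:39 AM–8:16 PM = 10 h 37 min; less 30 min break → 10 h 7 min
Sat: 10:28 AM–7:52 PM = 9 h 24 min; less 30 min break → 8 h 54 min
Total worked: 59 h 8 min = 59.13 h.
Threshold 40 h → overtime 19 h 8 min, regular 40 h 0 min.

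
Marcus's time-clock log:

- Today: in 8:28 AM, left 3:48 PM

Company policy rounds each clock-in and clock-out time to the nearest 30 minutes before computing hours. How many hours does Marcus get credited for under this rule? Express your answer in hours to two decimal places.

Today: in 8:28 AM→8:30 AM, out 3:48 PM→4:00 PM; 7 h 30 min

7.50 hours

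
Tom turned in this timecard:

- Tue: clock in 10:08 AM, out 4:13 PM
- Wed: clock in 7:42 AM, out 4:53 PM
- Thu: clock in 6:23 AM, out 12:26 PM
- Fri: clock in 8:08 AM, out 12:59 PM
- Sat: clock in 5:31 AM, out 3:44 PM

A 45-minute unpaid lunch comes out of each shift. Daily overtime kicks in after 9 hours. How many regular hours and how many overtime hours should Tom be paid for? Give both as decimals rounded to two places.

Tue: 10:08 AM–4:13 PM = 6 h 5 min; less 45 min break → 5 h 20 min
Wed: 7:42 AM–4:53 PM = 9 h 11 min; less 45 min break → 8 h 26 min
Thu: 6:23 AM–12:26 PM = 6 h 3 min; less 45 min break → 5 h 18 min
Fri: 8:08 AM–12:59 PM = 4 h 51 min; less 45 min break → 4 h 6 min
Sat: 5:31 AM–3:44 PM = 10 h 13 min; less 45 min break → 9 h 28 min
Tue reg 5 h 20 min / OT 0 h 0 min; Wed reg 8 h 26 min / OT 0 h 0 min; Thu reg 5 h 18 min / OT 0 h 0 min; Fri reg 4 h 6 min / OT 0 h 0 min; Sat reg 9 h 0 min / OT 0 h 28 min.
Totals: regular 32 h 10 min, overtime 0 h 28 min.

Regular 32.17 hours, overtime 0.47 hours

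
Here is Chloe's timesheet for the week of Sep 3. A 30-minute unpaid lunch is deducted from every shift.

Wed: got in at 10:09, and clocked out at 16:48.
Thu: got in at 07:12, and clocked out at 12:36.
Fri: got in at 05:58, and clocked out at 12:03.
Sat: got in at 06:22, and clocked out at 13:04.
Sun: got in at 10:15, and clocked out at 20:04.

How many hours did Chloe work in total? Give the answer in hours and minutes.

32 h 9 min

Wed: 10:09–16:48 = 6 h 39 min; less 30 min break → 6 h 9 min
Thu: 07:12–12:36 = 5 h 24 min; less 30 min break → 4 h 54 min
Fri: 05:58–12:03 = 6 h 5 min; less 30 min break → 5 h 35 min
Sat: 06:22–13:04 = 6 h 42 min; less 30 min break → 6 h 12 min
Sun: 10:15–20:04 = 9 h 49 min; less 30 min break → 9 h 19 min
Total: 6 h 9 min + 4 h 54 min + 5 h 35 min + 6 h 12 min + 9 h 19 min = 32 h 9 min.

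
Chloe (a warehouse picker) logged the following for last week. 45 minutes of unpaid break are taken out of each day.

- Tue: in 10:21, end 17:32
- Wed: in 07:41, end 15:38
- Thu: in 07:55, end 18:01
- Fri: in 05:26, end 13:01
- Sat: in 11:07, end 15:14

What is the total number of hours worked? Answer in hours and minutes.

33 h 11 min

Tue: 10:21–17:32 = 7 h 11 min; less 45 min break → 6 h 26 min
Wed: 07:41–15:38 = 7 h 57 min; less 45 min break → 7 h 12 min
Thu: 07:55–18:01 = 10 h 6 min; less 45 min break → 9 h 21 min
Fri: 05:26–13:01 = 7 h 35 min; less 45 min break → 6 h 50 min
Sat: 11:07–15:14 = 4 h 7 min; less 45 min break → 3 h 22 min
Total: 6 h 26 min + 7 h 12 min + 9 h 21 min + 6 h 50 min + 3 h 22 min = 33 h 11 min.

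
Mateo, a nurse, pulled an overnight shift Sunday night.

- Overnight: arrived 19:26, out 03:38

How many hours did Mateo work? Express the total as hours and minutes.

8 h 12 min

Overnight: 19:26 → midnight = 4 h 34 min; midnight → 03:38 = 3 h 38 min; span 8 h 12 min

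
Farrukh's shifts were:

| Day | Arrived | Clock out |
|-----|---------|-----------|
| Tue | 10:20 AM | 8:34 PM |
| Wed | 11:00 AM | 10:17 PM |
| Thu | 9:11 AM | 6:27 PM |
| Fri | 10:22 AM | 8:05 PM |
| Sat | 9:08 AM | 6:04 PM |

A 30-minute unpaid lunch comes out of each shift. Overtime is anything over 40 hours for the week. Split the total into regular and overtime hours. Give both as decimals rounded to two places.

Tue: 10:20 AM–8:34 PM = 10 h 14 min; less 30 min break → 9 h 44 min
Wed: 11:00 AM–10:17 PM = 11 h 17 min; less 30 min break → 10 h 47 min
Thu: 9:11 AM–6:27 PM = 9 h 16 min; less 30 min break → 8 h 46 min
Fri: 10:22 AM–8:05 PM = 9 h 43 min; less 30 min break → 9 h 13 min
Sat: 9:08 AM–6:04 PM = 8 h 56 min; less 30 min break → 8 h 26 min
Total worked: 46 h 56 min = 46.93 h.
Threshold 40 h → overtime 6 h 56 min, regular 40 h 0 min.

Regular 40.00 hours, overtime 6.93 hours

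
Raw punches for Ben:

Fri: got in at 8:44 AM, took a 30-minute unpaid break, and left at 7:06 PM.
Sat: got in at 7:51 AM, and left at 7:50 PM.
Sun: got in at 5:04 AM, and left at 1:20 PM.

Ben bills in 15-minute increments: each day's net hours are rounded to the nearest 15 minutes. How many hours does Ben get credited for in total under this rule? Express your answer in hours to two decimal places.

Fri: 8:44 AM–7:06 PM = 10 h 22 min − 30 min = 9 h 52 min → rounds to 9 h 45 min
Sat: 7:51 AM–7:50 PM = 11 h 59 min → rounds to 12 h 0 min
Sun: 5:04 AM–1:20 PM = 8 h 16 min → rounds to 8 h 15 min
Total credited: 30 h 0 min.

30.00 hours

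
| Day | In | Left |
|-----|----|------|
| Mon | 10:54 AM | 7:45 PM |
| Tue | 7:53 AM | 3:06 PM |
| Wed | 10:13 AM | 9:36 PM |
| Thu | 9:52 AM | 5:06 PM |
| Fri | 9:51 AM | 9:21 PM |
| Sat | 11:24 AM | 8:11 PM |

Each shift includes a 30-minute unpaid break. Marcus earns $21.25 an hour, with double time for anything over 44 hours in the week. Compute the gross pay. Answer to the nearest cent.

Mon: 10:54 AM–7:45 PM = 8 h 51 min; less 30 min break → 8 h 21 min
Tue: 7:53 AM–3:06 PM = 7 h 13 min; less 30 min break → 6 h 43 min
Wed: 10:13 AM–9:36 PM = 11 h 23 min; less 30 min break → 10 h 53 min
Thu: 9:52 AM–5:06 PM = 7 h 14 min; less 30 min break → 6 h 44 min
Fri: 9:51 AM–9:21 PM = 11 h 30 min; less 30 min break → 11 h 0 min
Sat: 11:24 AM–8:11 PM = 8 h 47 min; less 30 min break → 8 h 17 min
Total worked: 51 h 58 min = 3118 min.
Regular 44 h 0 min = 2640 min at $21.25/h; overtime 7 h 58 min = 478 min at $42.50/h.
Pay = (2640 × $21.25 + 478 × $42.50) ÷ 60 = $1273.58.

$1273.58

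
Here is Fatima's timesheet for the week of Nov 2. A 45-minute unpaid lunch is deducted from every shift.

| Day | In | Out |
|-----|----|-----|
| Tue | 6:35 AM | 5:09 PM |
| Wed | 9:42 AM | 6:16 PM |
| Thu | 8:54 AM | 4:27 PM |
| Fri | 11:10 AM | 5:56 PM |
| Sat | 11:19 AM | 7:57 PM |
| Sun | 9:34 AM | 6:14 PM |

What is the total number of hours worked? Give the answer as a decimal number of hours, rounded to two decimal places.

Tue: 6:35 AM–5:09 PM = 10 h 34 min; less 45 min break → 9 h 49 min
Wed: 9:42 AM–6:16 PM = 8 h 34 min; less 45 min break → 7 h 49 min
Thu: 8:54 AM–4:27 PM = 7 h 33 min; less 45 min break → 6 h 48 min
Fri: 11:10 AM–5:56 PM = 6 h 46 min; less 45 min break → 6 h 1 min
Sat: 11:19 AM–7:57 PM = 8 h 38 min; less 45 min break → 7 h 53 min
Sun: 9:34 AM–6:14 PM = 8 h 40 min; less 45 min break → 7 h 55 min
Total: 9 h 49 min + 7 h 49 min + 6 h 48 min + 6 h 1 min + 7 h 53 min + 7 h 55 min = 46 h 15 min.

46.25 hours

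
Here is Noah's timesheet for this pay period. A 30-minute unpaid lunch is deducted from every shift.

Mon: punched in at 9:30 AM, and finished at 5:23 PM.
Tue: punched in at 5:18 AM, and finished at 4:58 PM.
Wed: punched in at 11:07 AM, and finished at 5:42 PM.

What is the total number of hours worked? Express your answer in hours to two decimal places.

Mon: 9:30 AM–5:23 PM = 7 h 53 min; less 30 min break → 7 h 23 min
Tue: 5:18 AM–4:58 PM = 11 h 40 min; less 30 min break → 11 h 10 min
Wed: 11:07 AM–5:42 PM = 6 h 35 min; less 30 min break → 6 h 5 min
Total: 7 h 23 min + 11 h 10 min + 6 h 5 min = 24 h 38 min.

24.63 hours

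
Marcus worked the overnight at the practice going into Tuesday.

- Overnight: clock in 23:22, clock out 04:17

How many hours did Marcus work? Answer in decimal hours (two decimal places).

4.92 hours

Overnight: 23:22 → midnight = 0 h 38 min; midnight → 04:17 = 4 h 17 min; span 4 h 55 min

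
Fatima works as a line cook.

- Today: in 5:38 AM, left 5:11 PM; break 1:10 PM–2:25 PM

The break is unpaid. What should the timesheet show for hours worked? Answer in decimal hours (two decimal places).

10.30 hours

Today: 5:38 AM–5:11 PM = 11 h 33 min; less 75 min break → 10 h 18 min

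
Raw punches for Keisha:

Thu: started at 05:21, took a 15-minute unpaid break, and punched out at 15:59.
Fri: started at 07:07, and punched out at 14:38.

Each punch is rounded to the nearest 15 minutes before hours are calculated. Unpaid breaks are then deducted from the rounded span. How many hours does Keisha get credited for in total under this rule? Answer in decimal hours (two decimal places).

Thu: in 05:21→05:15, out 15:59→16:00; 10 h 45 min − 15 min = 10 h 30 min
Fri: in 07:07→07:00, out 14:38→14:45; 7 h 45 min
Total credited: 18 h 15 min.

18.25 hours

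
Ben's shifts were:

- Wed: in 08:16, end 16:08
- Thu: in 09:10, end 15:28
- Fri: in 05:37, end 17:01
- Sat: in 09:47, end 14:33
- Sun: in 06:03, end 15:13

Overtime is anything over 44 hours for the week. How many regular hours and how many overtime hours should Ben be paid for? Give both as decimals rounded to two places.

Wed: 08:16–16:08 = 7 h 52 min
Thu: 09:10–15:28 = 6 h 18 min
Fri: 05:37–17:01 = 11 h 24 min
Sat: 09:47–14:33 = 4 h 46 min
Sun: 06:03–15:13 = 9 h 10 min
Total worked: 39 h 30 min = 39.50 h.
Threshold 44 h → overtime 0 h 0 min, regular 39 h 30 min.

Regular 39.50 hours, overtime 0.00 hours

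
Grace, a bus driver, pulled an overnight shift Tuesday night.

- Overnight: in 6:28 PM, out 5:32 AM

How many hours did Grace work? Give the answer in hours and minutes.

11 h 4 min

Overnight: 6:28 PM → midnight = 5 h 32 min; midnight → 5:32 AM = 5 h 32 min; span 11 h 4 min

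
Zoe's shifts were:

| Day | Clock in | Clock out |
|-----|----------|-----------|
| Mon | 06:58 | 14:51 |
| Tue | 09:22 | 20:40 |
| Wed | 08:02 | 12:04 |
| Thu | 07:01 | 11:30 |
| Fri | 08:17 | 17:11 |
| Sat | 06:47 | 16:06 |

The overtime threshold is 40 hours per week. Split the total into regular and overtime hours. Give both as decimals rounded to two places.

Mon: 06:58–14:51 = 7 h 53 min
Tue: 09:22–20:40 = 11 h 18 min
Wed: 08:02–12:04 = 4 h 2 min
Thu: 07:01–11:30 = 4 h 29 min
Fri: 08:17–17:11 = 8 h 54 min
Sat: 06:47–16:06 = 9 h 19 min
Total worked: 45 h 55 min = 45.92 h.
Threshold 40 h → overtime 5 h 55 min, regular 40 h 0 min.

Regular 40.00 hours, overtime 5.92 hours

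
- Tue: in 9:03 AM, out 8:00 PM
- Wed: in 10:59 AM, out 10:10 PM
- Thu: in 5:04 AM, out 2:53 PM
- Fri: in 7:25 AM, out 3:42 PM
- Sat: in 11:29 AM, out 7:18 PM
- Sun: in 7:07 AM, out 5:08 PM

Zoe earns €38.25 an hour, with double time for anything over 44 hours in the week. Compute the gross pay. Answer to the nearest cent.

€2759.10

Tue: 9:03 AM–8:00 PM = 10 h 57 min
Wed: 10:59 AM–10:10 PM = 11 h 11 min
Thu: 5:04 AM–2:53 PM = 9 h 49 min
Fri: 7:25 AM–3:42 PM = 8 h 17 min
Sat: 11:29 AM–7:18 PM = 7 h 49 min
Sun: 7:07 AM–5:08 PM = 10 h 1 min
Total worked: 58 h 4 min = 3484 min.
Regular 44 h 0 min = 2640 min at €38.25/h; overtime 14 h 4 min = 844 min at €76.50/h.
Pay = (2640 × €38.25 + 844 × €76.50) ÷ 60 = €2759.10.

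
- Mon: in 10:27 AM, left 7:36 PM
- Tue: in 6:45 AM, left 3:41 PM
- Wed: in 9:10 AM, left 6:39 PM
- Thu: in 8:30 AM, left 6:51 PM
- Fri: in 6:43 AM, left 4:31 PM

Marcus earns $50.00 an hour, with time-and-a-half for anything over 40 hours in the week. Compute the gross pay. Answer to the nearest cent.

$2578.75

Mon: 10:27 AM–7:36 PM = 9 h 9 min
Tue: 6:45 AM–3:41 PM = 8 h 56 min
Wed: 9:10 AM–6:39 PM = 9 h 29 min
Thu: 8:30 AM–6:51 PM = 10 h 21 min
Fri: 6:43 AM–4:31 PM = 9 h 48 min
Total worked: 47 h 43 min = 2863 min.
Regular 40 h 0 min = 2400 min at $50.00/h; overtime 7 h 43 min = 463 min at $75.00/h.
Pay = (2400 × $50.00 + 463 × $75.00) ÷ 60 = $2578.75.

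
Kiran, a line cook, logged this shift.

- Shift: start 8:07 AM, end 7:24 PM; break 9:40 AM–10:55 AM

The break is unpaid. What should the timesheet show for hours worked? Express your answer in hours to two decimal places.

Shift: 8:07 AM–7:24 PM = 11 h 17 min; less 75 min break → 10 h 2 min

10.03 hours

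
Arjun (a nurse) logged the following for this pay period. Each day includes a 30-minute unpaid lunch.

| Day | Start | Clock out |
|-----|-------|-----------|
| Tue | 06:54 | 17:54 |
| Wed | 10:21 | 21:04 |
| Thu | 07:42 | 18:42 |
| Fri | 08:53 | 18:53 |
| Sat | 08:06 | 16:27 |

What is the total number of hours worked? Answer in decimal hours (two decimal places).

Tue: 06:54–17:54 = 11 h 0 min; less 30 min break → 10 h 30 min
Wed: 10:21–21:04 = 10 h 43 min; less 30 min break → 10 h 13 min
Thu: 07:42–18:42 = 11 h 0 min; less 30 min break → 10 h 30 min
Fri: 08:53–18:53 = 10 h 0 min; less 30 min break → 9 h 30 min
Sat: 08:06–16:27 = 8 h 21 min; less 30 min break → 7 h 51 min
Total: 10 h 30 min + 10 h 13 min + 10 h 30 min + 9 h 30 min + 7 h 51 min = 48 h 34 min.

48.57 hours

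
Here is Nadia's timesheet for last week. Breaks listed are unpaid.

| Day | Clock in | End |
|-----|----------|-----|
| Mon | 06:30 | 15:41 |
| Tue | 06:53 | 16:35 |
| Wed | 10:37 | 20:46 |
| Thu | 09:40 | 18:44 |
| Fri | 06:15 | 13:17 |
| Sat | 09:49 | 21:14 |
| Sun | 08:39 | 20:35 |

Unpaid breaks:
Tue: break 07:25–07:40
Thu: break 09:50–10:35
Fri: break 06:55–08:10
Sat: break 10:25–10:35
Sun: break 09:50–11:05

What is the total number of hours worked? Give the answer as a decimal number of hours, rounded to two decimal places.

Mon: 06:30–15:41 = 9 h 11 min
Tue: 06:53–16:35 = 9 h 42 min; less 15 min break → 9 h 27 min
Wed: 10:37–20:46 = 10 h 9 min
Thu: 09:40–18:44 = 9 h 4 min; less 45 min break → 8 h 19 min
Fri: 06:15–13:17 = 7 h 2 min; less 75 min break → 5 h 47 min
Sat: 09:49–21:14 = 11 h 25 min; less 10 min break → 11 h 15 min
Sun: 08:39–20:35 = 11 h 56 min; less 75 min break → 10 h 41 min
Total: 9 h 11 min + 9 h 27 min + 10 h 9 min + 8 h 19 min + 5 h 47 min + 11 h 15 min + 10 h 41 min = 64 h 49 min.

64.82 hours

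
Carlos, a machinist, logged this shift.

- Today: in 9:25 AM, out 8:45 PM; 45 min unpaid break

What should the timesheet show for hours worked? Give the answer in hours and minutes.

10 h 35 min

Today: 9:25 AM–8:45 PM = 11 h 20 min; less 45 min break → 10 h 35 min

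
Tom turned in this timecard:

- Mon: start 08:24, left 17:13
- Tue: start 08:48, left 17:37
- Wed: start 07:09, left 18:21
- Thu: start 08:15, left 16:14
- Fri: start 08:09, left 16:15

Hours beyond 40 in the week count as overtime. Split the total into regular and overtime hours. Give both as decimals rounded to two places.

Mon: 08:24–17:13 = 8 h 49 min
Tue: 08:48–17:37 = 8 h 49 min
Wed: 07:09–18:21 = 11 h 12 min
Thu: 08:15–16:14 = 7 h 59 min
Fri: 08:09–16:15 = 8 h 6 min
Total worked: 44 h 55 min = 44.92 h.
Threshold 40 h → overtime 4 h 55 min, regular 40 h 0 min.

Regular 40.00 hours, overtime 4.92 hours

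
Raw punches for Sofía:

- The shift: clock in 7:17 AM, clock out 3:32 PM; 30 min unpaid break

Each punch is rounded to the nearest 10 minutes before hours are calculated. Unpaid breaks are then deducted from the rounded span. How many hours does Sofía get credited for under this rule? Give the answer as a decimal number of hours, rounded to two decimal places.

7.67 hours

The shift: in 7:17 AM→7:20 AM, out 3:32 PM→3:30 PM; 8 h 10 min − 30 min = 7 h 40 min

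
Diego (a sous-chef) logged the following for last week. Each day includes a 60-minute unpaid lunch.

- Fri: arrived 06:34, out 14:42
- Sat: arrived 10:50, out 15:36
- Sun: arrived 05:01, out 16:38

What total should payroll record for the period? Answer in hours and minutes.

21 h 31 min

Fri: 06:34–14:42 = 8 h 8 min; less 60 min break → 7 h 8 min
Sat: 10:50–15:36 = 4 h 46 min; less 60 min break → 3 h 46 min
Sun: 05:01–16:38 = 11 h 37 min; less 60 min break → 10 h 37 min
Total: 7 h 8 min + 3 h 46 min + 10 h 37 min = 21 h 31 min.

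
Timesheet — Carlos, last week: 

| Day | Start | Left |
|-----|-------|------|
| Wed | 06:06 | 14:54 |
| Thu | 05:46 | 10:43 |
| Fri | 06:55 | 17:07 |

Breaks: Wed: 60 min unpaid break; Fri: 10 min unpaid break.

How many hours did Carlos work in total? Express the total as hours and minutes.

Wed: 06:06–14:54 = 8 h 48 min; less 60 min break → 7 h 48 min
Thu: 05:46–10:43 = 4 h 57 min
Fri: 06:55–17:07 = 10 h 12 min; less 10 min break → 10 h 2 min
Total: 7 h 48 min + 4 h 57 min + 10 h 2 min = 22 h 47 min.

22 h 47 min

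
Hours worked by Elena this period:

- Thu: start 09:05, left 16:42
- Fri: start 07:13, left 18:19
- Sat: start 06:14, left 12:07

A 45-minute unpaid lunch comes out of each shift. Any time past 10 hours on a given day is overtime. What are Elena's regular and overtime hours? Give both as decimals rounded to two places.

Thu: 09:05–16:42 = 7 h 37 min; less 45 min break → 6 h 52 min
Fri: 07:13–18:19 = 11 h 6 min; less 45 min break → 10 h 21 min
Sat: 06:14–12:07 = 5 h 53 min; less 45 min break → 5 h 8 min
Thu reg 6 h 52 min / OT 0 h 0 min; Fri reg 10 h 0 min / OT 0 h 21 min; Sat reg 5 h 8 min / OT 0 h 0 min.
Totals: regular 22 h 0 min, overtime 0 h 21 min.

Regular 22.00 hours, overtime 0.35 hours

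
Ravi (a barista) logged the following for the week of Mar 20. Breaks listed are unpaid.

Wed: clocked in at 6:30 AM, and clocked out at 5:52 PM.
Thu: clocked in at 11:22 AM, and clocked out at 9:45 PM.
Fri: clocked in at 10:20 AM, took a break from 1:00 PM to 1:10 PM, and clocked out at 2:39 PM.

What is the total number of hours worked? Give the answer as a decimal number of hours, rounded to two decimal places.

25.90 hours

Wed: 6:30 AM–5:52 PM = 11 h 22 min
Thu: 11:22 AM–9:45 PM = 10 h 23 min
Fri: 10:20 AM–2:39 PM = 4 h 19 min; less 10 min break → 4 h 9 min
Total: 11 h 22 min + 10 h 23 min + 4 h 9 min = 25 h 54 min.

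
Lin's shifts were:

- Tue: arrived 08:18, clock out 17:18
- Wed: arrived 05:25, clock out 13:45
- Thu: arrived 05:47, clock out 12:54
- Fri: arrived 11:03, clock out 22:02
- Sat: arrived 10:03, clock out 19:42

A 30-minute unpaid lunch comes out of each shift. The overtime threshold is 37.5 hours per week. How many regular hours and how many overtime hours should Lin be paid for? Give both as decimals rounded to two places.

Regular 37.50 hours, overtime 5.08 hours

Tue: 08:18–17:18 = 9 h 0 min; less 30 min break → 8 h 30 min
Wed: 05:25–13:45 = 8 h 20 min; less 30 min break → 7 h 50 min
Thu: 05:47–12:54 = 7 h 7 min; less 30 min break → 6 h 37 min
Fri: 11:03–22:02 = 10 h 59 min; less 30 min break → 10 h 29 min
Sat: 10:03–19:42 = 9 h 39 min; less 30 min break → 9 h 9 min
Total worked: 42 h 35 min = 42.58 h.
Threshold 37.5 h → overtime 5 h 5 min, regular 37 h 30 min.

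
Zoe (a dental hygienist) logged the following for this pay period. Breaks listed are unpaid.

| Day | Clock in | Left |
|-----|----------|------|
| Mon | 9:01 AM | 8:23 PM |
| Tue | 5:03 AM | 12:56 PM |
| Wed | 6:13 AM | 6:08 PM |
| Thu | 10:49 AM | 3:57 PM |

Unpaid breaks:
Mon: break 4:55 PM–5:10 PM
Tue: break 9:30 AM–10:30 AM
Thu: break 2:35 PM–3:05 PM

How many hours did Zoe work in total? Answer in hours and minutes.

Mon: 9:01 AM–8:23 PM = 11 h 22 min; less 15 min break → 11 h 7 min
Tue: 5:03 AM–12:56 PM = 7 h 53 min; less 60 min break → 6 h 53 min
Wed: 6:13 AM–6:08 PM = 11 h 55 min
Thu: 10:49 AM–3:57 PM = 5 h 8 min; less 30 min break → 4 h 38 min
Total: 11 h 7 min + 6 h 53 min + 11 h 55 min + 4 h 38 min = 34 h 33 min.

34 h 33 min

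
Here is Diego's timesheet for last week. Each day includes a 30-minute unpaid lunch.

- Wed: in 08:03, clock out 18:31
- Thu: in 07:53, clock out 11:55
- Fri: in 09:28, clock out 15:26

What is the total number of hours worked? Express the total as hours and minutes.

18 h 58 min

Wed: 08:03–18:31 = 10 h 28 min; less 30 min break → 9 h 58 min
Thu: 07:53–11:55 = 4 h 2 min; less 30 min break → 3 h 32 min
Fri: 09:28–15:26 = 5 h 58 min; less 30 min break → 5 h 28 min
Total: 9 h 58 min + 3 h 32 min + 5 h 28 min = 18 h 58 min.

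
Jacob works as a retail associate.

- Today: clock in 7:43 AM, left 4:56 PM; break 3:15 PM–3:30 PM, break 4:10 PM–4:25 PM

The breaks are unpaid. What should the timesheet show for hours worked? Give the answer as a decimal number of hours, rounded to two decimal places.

8.72 hours

Today: 7:43 AM–4:56 PM = 9 h 13 min; less 30 min break → 8 h 43 min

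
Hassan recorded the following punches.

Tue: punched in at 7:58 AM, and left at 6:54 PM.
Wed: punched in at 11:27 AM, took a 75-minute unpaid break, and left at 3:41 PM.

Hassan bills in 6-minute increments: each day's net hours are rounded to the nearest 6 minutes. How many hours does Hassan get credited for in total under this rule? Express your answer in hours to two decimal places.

13.90 hours

Tue: 7:58 AM–6:54 PM = 10 h 56 min → rounds to 10 h 54 min
Wed: 11:27 AM–3:41 PM = 4 h 14 min − 75 min = 2 h 59 min → rounds to 3 h 0 min
Total credited: 13 h 54 min.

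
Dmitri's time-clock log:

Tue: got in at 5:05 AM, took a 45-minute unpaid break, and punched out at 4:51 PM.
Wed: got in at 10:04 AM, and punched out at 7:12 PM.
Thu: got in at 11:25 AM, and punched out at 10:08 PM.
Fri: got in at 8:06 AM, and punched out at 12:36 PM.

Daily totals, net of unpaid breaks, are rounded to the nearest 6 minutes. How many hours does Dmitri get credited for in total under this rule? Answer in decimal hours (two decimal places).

Tue: 5:05 AM–4:51 PM = 11 h 46 min − 45 min = 11 h 1 min → rounds to 11 h 0 min
Wed: 10:04 AM–7:12 PM = 9 h 8 min → rounds to 9 h 6 min
Thu: 11:25 AM–10:08 PM = 10 h 43 min → rounds to 10 h 42 min
Fri: 8:06 AM–12:36 PM = 4 h 30 min → rounds to 4 h 30 min
Total credited: 35 h 18 min.

35.30 hours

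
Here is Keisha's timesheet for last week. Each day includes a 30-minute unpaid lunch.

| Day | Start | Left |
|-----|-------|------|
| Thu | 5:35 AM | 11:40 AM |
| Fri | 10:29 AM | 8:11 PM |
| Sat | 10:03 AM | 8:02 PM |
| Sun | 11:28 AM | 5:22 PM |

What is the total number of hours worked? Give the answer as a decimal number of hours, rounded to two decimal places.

29.67 hours

Thu: 5:35 AM–11:40 AM = 6 h 5 min; less 30 min break → 5 h 35 min
Fri: 10:29 AM–8:11 PM = 9 h 42 min; less 30 min break → 9 h 12 min
Sat: 10:03 AM–8:02 PM = 9 h 59 min; less 30 min break → 9 h 29 min
Sun: 11:28 AM–5:22 PM = 5 h 54 min; less 30 min break → 5 h 24 min
Total: 5 h 35 min + 9 h 12 min + 9 h 29 min + 5 h 24 min = 29 h 40 min.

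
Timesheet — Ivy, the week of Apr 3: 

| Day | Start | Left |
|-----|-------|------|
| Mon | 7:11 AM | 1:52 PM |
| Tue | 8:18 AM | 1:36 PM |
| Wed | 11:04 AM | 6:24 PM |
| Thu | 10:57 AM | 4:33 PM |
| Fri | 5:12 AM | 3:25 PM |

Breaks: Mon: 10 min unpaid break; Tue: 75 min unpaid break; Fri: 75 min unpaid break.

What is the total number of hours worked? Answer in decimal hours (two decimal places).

32.47 hours

Mon: 7:11 AM–1:52 PM = 6 h 41 min; less 10 min break → 6 h 31 min
Tue: 8:18 AM–1:36 PM = 5 h 18 min; less 75 min break → 4 h 3 min
Wed: 11:04 AM–6:24 PM = 7 h 20 min
Thu: 10:57 AM–4:33 PM = 5 h 36 min
Fri: 5:12 AM–3:25 PM = 10 h 13 min; less 75 min break → 8 h 58 min
Total: 6 h 31 min + 4 h 3 min + 7 h 20 min + 5 h 36 min + 8 h 58 min = 32 h 28 min.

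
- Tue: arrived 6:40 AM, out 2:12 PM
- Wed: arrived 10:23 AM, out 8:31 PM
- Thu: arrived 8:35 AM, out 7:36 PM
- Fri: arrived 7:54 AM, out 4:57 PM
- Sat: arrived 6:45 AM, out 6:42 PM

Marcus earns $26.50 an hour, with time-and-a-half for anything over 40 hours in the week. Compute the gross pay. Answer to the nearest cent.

$1444.91

Tue: 6:40 AM–2:12 PM = 7 h 32 min
Wed: 10:23 AM–8:31 PM = 10 h 8 min
Thu: 8:35 AM–7:36 PM = 11 h 1 min
Fri: 7:54 AM–4:57 PM = 9 h 3 min
Sat: 6:45 AM–6:42 PM = 11 h 57 min
Total worked: 49 h 41 min = 2981 min.
Regular 40 h 0 min = 2400 min at $26.50/h; overtime 9 h 41 min = 581 min at $39.75/h.
Pay = (2400 × $26.50 + 581 × $39.75) ÷ 60 = $1444.91.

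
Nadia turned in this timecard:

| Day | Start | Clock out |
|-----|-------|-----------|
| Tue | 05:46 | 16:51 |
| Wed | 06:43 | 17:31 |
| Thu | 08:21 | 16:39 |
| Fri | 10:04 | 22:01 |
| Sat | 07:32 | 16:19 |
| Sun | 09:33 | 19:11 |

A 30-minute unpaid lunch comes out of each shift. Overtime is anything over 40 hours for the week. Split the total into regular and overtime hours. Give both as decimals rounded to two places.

Regular 40.00 hours, overtime 17.55 hours

Tue: 05:46–16:51 = 11 h 5 min; less 30 min break → 10 h 35 min
Wed: 06:43–17:31 = 10 h 48 min; less 30 min break → 10 h 18 min
Thu: 08:21–16:39 = 8 h 18 min; less 30 min break → 7 h 48 min
Fri: 10:04–22:01 = 11 h 57 min; less 30 min break → 11 h 27 min
Sat: 07:32–16:19 = 8 h 47 min; less 30 min break → 8 h 17 min
Sun: 09:33–19:11 = 9 h 38 min; less 30 min break → 9 h 8 min
Total worked: 57 h 33 min = 57.55 h.
Threshold 40 h → overtime 17 h 33 min, regular 40 h 0 min.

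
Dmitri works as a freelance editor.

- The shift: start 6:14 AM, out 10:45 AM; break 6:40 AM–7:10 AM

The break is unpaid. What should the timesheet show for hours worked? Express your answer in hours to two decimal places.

4.02 hours

The shift: 6:14 AM–10:45 AM = 4 h 31 min; less 30 min break → 4 h 1 min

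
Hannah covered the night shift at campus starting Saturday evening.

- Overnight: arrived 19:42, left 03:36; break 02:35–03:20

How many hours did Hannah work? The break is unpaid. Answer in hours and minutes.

Overnight: 19:42 → midnight = 4 h 18 min; midnight → 03:36 = 3 h 36 min; span 7 h 54 min; less 45 min break → 7 h 9 min

7 h 9 min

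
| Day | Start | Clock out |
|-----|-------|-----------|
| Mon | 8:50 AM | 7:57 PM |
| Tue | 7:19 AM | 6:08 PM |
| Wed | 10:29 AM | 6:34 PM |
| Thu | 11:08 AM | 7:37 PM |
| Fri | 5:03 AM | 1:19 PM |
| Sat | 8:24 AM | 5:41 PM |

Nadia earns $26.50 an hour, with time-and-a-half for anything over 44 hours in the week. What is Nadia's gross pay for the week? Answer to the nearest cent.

Mon: 8:50 AM–7:57 PM = 11 h 7 min
Tue: 7:19 AM–6:08 PM = 10 h 49 min
Wed: 10:29 AM–6:34 PM = 8 h 5 min
Thu: 11:08 AM–7:37 PM = 8 h 29 min
Fri: 5:03 AM–1:19 PM = 8 h 16 min
Sat: 8:24 AM–5:41 PM = 9 h 17 min
Total worked: 56 h 3 min = 3363 min.
Regular 44 h 0 min = 2640 min at $26.50/h; overtime 12 h 3 min = 723 min at $39.75/h.
Pay = (2640 × $26.50 + 723 × $39.75) ÷ 60 = $1644.99.

$1644.99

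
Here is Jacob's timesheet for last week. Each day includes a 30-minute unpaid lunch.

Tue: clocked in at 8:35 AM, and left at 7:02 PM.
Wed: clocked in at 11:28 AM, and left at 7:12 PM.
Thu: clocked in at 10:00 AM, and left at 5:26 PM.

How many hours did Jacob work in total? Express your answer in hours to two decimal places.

Tue: 8:35 AM–7:02 PM = 10 h 27 min; less 30 min break → 9 h 57 min
Wed: 11:28 AM–7:12 PM = 7 h 44 min; less 30 min break → 7 h 14 min
Thu: 10:00 AM–5:26 PM = 7 h 26 min; less 30 min break → 6 h 56 min
Total: 9 h 57 min + 7 h 14 min + 6 h 56 min = 24 h 7 min.

24.12 hours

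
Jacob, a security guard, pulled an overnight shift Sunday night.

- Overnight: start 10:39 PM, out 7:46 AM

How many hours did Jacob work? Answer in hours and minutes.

Overnight: 10:39 PM → midnight = 1 h 21 min; midnight → 7:46 AM = 7 h 46 min; span 9 h 7 min

9 h 7 min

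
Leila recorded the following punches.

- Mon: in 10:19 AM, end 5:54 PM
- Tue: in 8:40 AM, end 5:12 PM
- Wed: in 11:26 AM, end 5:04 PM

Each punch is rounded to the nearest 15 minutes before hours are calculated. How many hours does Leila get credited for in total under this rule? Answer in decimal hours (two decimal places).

Mon: in 10:19 AM→10:15 AM, out 5:54 PM→6:00 PM; 7 h 45 min
Tue: in 8:40 AM→8:45 AM, out 5:12 PM→5:15 PM; 8 h 30 min
Wed: in 11:26 AM→11:30 AM, out 5:04 PM→5:00 PM; 5 h 30 min
Total credited: 21 h 45 min.

21.75 hours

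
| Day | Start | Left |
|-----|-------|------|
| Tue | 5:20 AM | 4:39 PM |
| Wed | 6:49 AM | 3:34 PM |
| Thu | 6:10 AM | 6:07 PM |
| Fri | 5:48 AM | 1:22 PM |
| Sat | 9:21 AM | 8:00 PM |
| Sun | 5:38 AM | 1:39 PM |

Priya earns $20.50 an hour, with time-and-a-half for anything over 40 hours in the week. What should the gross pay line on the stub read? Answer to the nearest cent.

Tue: 5:20 AM–4:39 PM = 11 h 19 min
Wed: 6:49 AM–3:34 PM = 8 h 45 min
Thu: 6:10 AM–6:07 PM = 11 h 57 min
Fri: 5:48 AM–1:22 PM = 7 h 34 min
Sat: 9:21 AM–8:00 PM = 10 h 39 min
Sun: 5:38 AM–1:39 PM = 8 h 1 min
Total worked: 58 h 15 min = 3495 min.
Regular 40 h 0 min = 2400 min at $20.50/h; overtime 18 h 15 min = 1095 min at $30.75/h.
Pay = (2400 × $20.50 + 1095 × $30.75) ÷ 60 = $1381.19.

$1381.19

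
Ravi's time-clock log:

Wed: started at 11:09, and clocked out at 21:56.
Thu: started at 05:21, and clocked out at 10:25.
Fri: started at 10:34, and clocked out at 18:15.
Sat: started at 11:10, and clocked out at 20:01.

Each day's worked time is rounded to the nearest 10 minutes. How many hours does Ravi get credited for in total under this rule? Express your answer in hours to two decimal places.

32.33 hours

Wed: 11:09–21:56 = 10 h 47 min → rounds to 10 h 50 min
Thu: 05:21–10:25 = 5 h 4 min → rounds to 5 h 0 min
Fri: 10:34–18:15 = 7 h 41 min → rounds to 7 h 40 min
Sat: 11:10–20:01 = 8 h 51 min → rounds to 8 h 50 min
Total credited: 32 h 20 min.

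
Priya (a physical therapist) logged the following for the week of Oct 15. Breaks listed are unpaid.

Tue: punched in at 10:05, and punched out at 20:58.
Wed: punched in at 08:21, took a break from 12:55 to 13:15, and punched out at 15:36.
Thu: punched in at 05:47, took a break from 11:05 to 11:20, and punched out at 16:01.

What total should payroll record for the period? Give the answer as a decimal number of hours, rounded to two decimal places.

Tue: 10:05–20:58 = 10 h 53 min
Wed: 08:21–15:36 = 7 h 15 min; less 20 min break → 6 h 55 min
Thu: 05:47–16:01 = 10 h 14 min; less 15 min break → 9 h 59 min
Total: 10 h 53 min + 6 h 55 min + 9 h 59 min = 27 h 47 min.

27.78 hours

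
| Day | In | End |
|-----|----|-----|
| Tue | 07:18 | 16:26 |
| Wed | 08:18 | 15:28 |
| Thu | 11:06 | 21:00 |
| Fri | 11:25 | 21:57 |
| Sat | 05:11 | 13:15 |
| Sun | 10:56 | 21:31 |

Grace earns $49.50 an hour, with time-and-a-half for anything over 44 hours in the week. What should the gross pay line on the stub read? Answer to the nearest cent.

Tue: 07:18–16:26 = 9 h 8 min
Wed: 08:18–15:28 = 7 h 10 min
Thu: 11:06–21:00 = 9 h 54 min
Fri: 11:25–21:57 = 10 h 32 min
Sat: 05:11–13:15 = 8 h 4 min
Sun: 10:56–21:31 = 10 h 35 min
Total worked: 55 h 23 min = 3323 min.
Regular 44 h 0 min = 2640 min at $49.50/h; overtime 11 h 23 min = 683 min at $74.25/h.
Pay = (2640 × $49.50 + 683 × $74.25) ÷ 60 = $3023.21.

$3023.21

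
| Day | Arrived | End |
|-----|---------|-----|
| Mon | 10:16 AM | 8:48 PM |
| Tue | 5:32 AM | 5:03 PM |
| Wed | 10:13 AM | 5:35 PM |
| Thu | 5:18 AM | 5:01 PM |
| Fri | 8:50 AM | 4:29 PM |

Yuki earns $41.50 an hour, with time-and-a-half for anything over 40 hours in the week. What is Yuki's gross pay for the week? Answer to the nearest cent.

$2206.76

Mon: 10:16 AM–8:48 PM = 10 h 32 min
Tue: 5:32 AM–5:03 PM = 11 h 31 min
Wed: 10:13 AM–5:35 PM = 7 h 22 min
Thu: 5:18 AM–5:01 PM = 11 h 43 min
Fri: 8:50 AM–4:29 PM = 7 h 39 min
Total worked: 48 h 47 min = 2927 min.
Regular 40 h 0 min = 2400 min at $41.50/h; overtime 8 h 47 min = 527 min at $62.25/h.
Pay = (2400 × $41.50 + 527 × $62.25) ÷ 60 = $2206.76.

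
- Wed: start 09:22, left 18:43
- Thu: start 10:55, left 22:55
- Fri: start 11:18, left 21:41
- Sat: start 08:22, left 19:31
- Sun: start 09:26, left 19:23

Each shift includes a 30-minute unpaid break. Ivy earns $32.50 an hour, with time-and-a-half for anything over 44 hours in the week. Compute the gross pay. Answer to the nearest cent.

Wed: 09:22–18:43 = 9 h 21 min; less 30 min break → 8 h 51 min
Thu: 10:55–22:55 = 12 h 0 min; less 30 min break → 11 h 30 min
Fri: 11:18–21:41 = 10 h 23 min; less 30 min break → 9 h 53 min
Sat: 08:22–19:31 = 11 h 9 min; less 30 min break → 10 h 39 min
Sun: 09:26–19:23 = 9 h 57 min; less 30 min break → 9 h 27 min
Total worked: 50 h 20 min = 3020 min.
Regular 44 h 0 min = 2640 min at $32.50/h; overtime 6 h 20 min = 380 min at $48.75/h.
Pay = (2640 × $32.50 + 380 × $48.75) ÷ 60 = $1738.75.

$1738.75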